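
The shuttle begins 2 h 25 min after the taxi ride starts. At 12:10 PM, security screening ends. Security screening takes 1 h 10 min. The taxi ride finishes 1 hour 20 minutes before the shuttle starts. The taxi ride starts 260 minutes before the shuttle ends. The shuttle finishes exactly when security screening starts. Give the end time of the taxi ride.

7:45 AM

Security screening starts at 12:10 PM − 70 min = 11:00 AM.
So the shuttle ends at 11:00 AM.
The taxi ride starts at 11:00 AM − 260 min = 6:40 AM.
The shuttle starts at 6:40 AM + 145 min = 9:05 AM.
The taxi ride ends at 9:05 AM − 80 min = 7:45 AM.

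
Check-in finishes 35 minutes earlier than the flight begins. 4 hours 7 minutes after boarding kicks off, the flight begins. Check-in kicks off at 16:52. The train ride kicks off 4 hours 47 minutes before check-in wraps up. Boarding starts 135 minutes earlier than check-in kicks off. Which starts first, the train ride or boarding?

the train ride

Boarding starts at 16:52 − 135 min = 14:37.
The flight starts at 14:37 + 247 min = 18:44.
Check-in ends at 18:44 − 35 min = 18:09.
The train ride starts at 18:09 − 287 min = 13:22.
The train ride starts at 13:22 and boarding starts at 14:37, so the train ride is first.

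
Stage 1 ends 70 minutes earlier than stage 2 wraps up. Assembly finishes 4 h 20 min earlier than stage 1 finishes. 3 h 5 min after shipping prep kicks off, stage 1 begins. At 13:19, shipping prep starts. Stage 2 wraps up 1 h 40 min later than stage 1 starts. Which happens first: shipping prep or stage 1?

shipping prep

Stage 1 starts at 13:19 + 185 min = 16:24.
Shipping prep starts at 13:19 and stage 1 starts at 16:24, so shipping prep is first.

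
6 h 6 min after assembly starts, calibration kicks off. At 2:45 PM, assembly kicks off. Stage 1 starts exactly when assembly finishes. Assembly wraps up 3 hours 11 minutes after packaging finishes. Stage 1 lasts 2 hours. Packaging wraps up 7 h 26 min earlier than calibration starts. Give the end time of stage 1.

6:36 PM

Calibration starts at 2:45 PM + 366 min = 8:51 PM.
Packaging ends at 8:51 PM − 446 min = 1:25 PM.
Assembly ends at 1:25 PM + 191 min = 4:36 PM.
So stage 1 starts at 4:36 PM.
Stage 1 ends at 4:36 PM + 120 min = 6:36 PM.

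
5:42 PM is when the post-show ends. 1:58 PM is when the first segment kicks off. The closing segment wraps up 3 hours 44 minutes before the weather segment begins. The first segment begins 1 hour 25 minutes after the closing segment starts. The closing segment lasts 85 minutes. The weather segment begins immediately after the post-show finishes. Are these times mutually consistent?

The weather segment starts at 5:42 PM.
The closing segment ends at 5:42 PM − 224 min = 1:58 PM.
The closing segment starts at 1:58 PM − 85 min = 12:33 PM.
The first segment starts at 12:33 PM + 85 min = 1:58 PM.
That matches the stated 1:58 PM, so the schedule is consistent.

Yes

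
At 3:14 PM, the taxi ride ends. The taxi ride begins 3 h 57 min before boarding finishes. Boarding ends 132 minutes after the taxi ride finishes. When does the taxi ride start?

1:29 PM

Boarding ends at 3:14 PM + 132 min = 5:26 PM.
The taxi ride starts at 5:26 PM − 237 min = 1:29 PM.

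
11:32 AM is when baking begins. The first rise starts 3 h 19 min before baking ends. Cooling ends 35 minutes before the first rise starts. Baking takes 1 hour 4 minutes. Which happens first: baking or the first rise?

the first rise

Baking ends at 11:32 AM + 64 min = 12:36 PM.
The first rise starts at 12:36 PM − 199 min = 9:17 AM.
Baking starts at 11:32 AM and the first rise starts at 9:17 AM, so the first rise is first.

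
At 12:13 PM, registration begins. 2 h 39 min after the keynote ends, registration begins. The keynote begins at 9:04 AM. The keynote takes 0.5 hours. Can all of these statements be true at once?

Yes

The keynote ends at 9:04 AM + 30 min = 9:34 AM.
Registration starts at 9:34 AM + 159 min = 12:13 PM.
That matches the stated 12:13 PM, so the schedule is consistent.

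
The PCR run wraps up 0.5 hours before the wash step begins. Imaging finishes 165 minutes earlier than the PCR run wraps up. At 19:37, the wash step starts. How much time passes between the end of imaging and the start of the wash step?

The PCR run ends at 19:37 − 30 min = 19:07.
Imaging ends at 19:07 − 165 min = 16:22.
From 16:22 to 19:37 is 3 h 15 min.

3 h 15 min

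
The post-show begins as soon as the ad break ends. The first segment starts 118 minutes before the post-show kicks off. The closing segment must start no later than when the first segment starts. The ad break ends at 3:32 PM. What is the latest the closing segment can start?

The post-show starts at 3:32 PM.
The first segment starts at 3:32 PM − 118 min = 1:34 PM.
The closing segment is bounded by the first segment, so the latest it can start is 1:34 PM.

1:34 PM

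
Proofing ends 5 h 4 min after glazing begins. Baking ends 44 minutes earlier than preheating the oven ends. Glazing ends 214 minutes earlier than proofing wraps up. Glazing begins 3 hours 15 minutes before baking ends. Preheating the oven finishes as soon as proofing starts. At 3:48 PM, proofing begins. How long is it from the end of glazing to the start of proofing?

Preheating the oven ends at 3:48 PM.
Baking ends at 3:48 PM − 44 min = 3:04 PM.
Glazing starts at 3:04 PM − 195 min = 11:49 AM.
Proofing ends at 11:49 AM + 304 min = 4:53 PM.
Glazing ends at 4:53 PM − 214 min = 1:19 PM.
From 1:19 PM to 3:48 PM is 149 minutes.

149 minutes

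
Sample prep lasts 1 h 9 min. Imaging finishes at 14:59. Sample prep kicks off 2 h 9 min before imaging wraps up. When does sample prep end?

13:59

Sample prep starts at 14:59 − 129 min = 12:50.
Sample prep ends at 12:50 + 69 min = 13:59.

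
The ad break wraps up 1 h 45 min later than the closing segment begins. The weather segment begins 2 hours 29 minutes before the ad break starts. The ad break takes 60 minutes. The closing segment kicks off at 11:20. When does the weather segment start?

The ad break ends at 11:20 + 105 min = 13:05.
The ad break starts at 13:05 − 60 min = 12:05.
The weather segment starts at 12:05 − 149 min = 09:36.

09:36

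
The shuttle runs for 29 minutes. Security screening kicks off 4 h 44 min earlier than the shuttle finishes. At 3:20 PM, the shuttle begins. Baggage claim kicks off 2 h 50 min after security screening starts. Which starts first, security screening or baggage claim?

The shuttle ends at 3:20 PM + 29 min = 3:49 PM.
Security screening starts at 3:49 PM − 284 min = 11:05 AM.
Baggage claim starts at 11:05 AM + 170 min = 1:55 PM.
Security screening starts at 11:05 AM and baggage claim starts at 1:55 PM, so security screening is first.

security screening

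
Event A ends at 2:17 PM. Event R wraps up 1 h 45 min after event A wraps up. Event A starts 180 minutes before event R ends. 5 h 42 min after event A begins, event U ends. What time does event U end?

6:44 PM

Event R ends at 2:17 PM + 105 min = 4:02 PM.
Event A starts at 4:02 PM − 180 min = 1:02 PM.
Event U ends at 1:02 PM + 342 min = 6:44 PM.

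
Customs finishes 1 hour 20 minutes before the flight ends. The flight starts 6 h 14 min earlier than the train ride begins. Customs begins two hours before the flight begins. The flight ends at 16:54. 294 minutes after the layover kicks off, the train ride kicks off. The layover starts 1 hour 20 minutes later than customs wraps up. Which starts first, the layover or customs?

Customs ends at 16:54 − 80 min = 15:34.
The layover starts at 15:34 + 80 min = 16:54.
The train ride starts at 16:54 + 294 min = 21:48.
The flight starts at 21:48 − 374 min = 15:34.
Customs starts at 15:34 − 120 min = 13:34.
The layover starts at 16:54 and customs starts at 13:34, so customs is first.

customs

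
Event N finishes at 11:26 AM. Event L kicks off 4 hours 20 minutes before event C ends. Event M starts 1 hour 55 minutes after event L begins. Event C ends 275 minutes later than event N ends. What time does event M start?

Event C ends at 11:26 AM + 275 min = 4:01 PM.
Event L starts at 4:01 PM − 260 min = 11:41 AM.
Event M starts at 11:41 AM + 115 min = 1:36 PM.

1:36 PM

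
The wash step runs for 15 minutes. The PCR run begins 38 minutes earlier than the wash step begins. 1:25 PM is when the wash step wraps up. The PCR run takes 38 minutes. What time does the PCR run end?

1:10 PM

The wash step starts at 1:25 PM − 15 min = 1:10 PM.
The PCR run starts at 1:10 PM − 38 min = 12:32 PM.
The PCR run ends at 12:32 PM + 38 min = 1:10 PM.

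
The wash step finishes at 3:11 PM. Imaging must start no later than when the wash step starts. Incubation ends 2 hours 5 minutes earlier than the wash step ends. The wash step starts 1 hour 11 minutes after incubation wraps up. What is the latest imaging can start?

Incubation ends at 3:11 PM − 125 min = 1:06 PM.
The wash step starts at 1:06 PM + 71 min = 2:17 PM.
Imaging is bounded by the wash step, so the latest it can start is 2:17 PM.

2:17 PM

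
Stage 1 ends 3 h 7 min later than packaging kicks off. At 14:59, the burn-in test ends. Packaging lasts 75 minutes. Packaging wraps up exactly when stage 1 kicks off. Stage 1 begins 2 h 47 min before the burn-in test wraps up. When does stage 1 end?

14:04

Stage 1 starts at 14:59 − 167 min = 12:12.
So packaging ends at 12:12.
Packaging starts at 12:12 − 75 min = 10:57.
Stage 1 ends at 10:57 + 187 min = 14:04.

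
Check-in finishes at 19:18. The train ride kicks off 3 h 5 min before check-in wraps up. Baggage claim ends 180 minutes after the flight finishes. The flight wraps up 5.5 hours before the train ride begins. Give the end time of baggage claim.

13:43

The train ride starts at 19:18 − 185 min = 16:13.
The flight ends at 16:13 − 330 min = 10:43.
Baggage claim ends at 10:43 + 180 min = 13:43.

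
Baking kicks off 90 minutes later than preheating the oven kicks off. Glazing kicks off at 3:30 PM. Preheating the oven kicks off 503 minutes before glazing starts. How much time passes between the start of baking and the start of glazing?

Preheating the oven starts at 3:30 PM − 503 min = 7:07 AM.
Baking starts at 7:07 AM + 90 min = 8:37 AM.
From 8:37 AM to 3:30 PM is 6 h 53 min.

6 h 53 min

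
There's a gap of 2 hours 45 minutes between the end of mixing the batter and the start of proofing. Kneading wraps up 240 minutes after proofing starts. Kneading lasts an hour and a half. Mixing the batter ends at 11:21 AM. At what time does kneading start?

Proofing starts at 11:21 AM + 165 min = 2:06 PM.
Kneading ends at 2:06 PM + 240 min = 6:06 PM.
Kneading starts at 6:06 PM − 90 min = 4:36 PM.

4:36 PM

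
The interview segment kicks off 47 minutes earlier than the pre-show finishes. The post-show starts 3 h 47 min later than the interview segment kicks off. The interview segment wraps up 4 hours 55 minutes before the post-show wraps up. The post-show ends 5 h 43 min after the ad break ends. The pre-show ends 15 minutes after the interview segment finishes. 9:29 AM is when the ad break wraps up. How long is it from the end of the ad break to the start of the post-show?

243 minutes

The post-show ends at 9:29 AM + 343 min = 3:12 PM.
The interview segment ends at 3:12 PM − 295 min = 10:17 AM.
The pre-show ends at 10:17 AM + 15 min = 10:32 AM.
The interview segment starts at 10:32 AM − 47 min = 9:45 AM.
The post-show starts at 9:45 AM + 227 min = 1:32 PM.
From 9:29 AM to 1:32 PM is 243 minutes.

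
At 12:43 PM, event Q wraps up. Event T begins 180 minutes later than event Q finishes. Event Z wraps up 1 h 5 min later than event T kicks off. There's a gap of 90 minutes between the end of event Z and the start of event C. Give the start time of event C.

6:18 PM

Event T starts at 12:43 PM + 180 min = 3:43 PM.
Event Z ends at 3:43 PM + 65 min = 4:48 PM.
Event C starts at 4:48 PM + 90 min = 6:18 PM.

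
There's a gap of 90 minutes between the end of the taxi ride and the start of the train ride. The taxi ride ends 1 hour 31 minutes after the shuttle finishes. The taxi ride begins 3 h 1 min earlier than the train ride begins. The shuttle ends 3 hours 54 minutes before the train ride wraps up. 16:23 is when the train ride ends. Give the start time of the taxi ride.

The shuttle ends at 16:23 − 234 min = 12:29.
The taxi ride ends at 12:29 + 91 min = 14:00.
The train ride starts at 14:00 + 90 min = 15:30.
The taxi ride starts at 15:30 − 181 min = 12:29.

12:29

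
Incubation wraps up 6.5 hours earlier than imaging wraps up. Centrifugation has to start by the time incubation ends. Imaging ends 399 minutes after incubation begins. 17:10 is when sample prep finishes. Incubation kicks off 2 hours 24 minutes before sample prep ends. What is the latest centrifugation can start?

Incubation starts at 17:10 − 144 min = 14:46.
Imaging ends at 14:46 + 399 min = 21:25.
Incubation ends at 21:25 − 390 min = 14:55.
Centrifugation is bounded by incubation, so the latest it can start is 14:55.

14:55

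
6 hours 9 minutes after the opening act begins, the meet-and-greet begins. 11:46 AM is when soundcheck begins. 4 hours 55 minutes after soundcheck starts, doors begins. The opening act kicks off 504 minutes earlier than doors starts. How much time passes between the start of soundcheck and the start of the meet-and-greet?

Doors starts at 11:46 AM + 295 min = 4:41 PM.
The opening act starts at 4:41 PM − 504 min = 8:17 AM.
The meet-and-greet starts at 8:17 AM + 369 min = 2:26 PM.
From 11:46 AM to 2:26 PM is 2 h 40 min.

2 h 40 min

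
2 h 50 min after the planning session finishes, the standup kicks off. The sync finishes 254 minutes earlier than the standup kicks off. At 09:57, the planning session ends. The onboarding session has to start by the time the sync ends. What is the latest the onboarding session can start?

08:33

The standup starts at 09:57 + 170 min = 12:47.
The sync ends at 12:47 − 254 min = 08:33.
The onboarding session is bounded by the sync, so the latest it can start is 08:33.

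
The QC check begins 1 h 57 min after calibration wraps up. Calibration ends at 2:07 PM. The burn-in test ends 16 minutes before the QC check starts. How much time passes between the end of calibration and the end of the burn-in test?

The QC check starts at 2:07 PM + 117 min = 4:04 PM.
The burn-in test ends at 4:04 PM − 16 min = 3:48 PM.
From 2:07 PM to 3:48 PM is 1 h 41 min.

1 h 41 min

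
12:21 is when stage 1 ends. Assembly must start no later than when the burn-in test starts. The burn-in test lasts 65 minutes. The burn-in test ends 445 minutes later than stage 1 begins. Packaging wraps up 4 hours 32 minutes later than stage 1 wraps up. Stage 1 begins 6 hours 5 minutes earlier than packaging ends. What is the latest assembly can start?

Packaging ends at 12:21 + 272 min = 16:53.
Stage 1 starts at 16:53 − 365 min = 10:48.
The burn-in test ends at 10:48 + 445 min = 18:13.
The burn-in test starts at 18:13 − 65 min = 17:08.
Assembly is bounded by the burn-in test, so the latest it can start is 17:08.

17:08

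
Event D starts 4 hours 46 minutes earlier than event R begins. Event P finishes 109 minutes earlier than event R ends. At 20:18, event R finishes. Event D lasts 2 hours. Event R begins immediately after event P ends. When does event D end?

Event P ends at 20:18 − 109 min = 18:29.
So event R starts at 18:29.
Event D starts at 18:29 − 286 min = 13:43.
Event D ends at 13:43 + 120 min = 15:43.

15:43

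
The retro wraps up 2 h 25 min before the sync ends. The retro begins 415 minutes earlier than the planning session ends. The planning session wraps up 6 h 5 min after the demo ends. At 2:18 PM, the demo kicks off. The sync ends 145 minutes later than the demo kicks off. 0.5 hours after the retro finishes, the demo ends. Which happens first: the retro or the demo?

The sync ends at 2:18 PM + 145 min = 4:43 PM.
The retro ends at 4:43 PM − 145 min = 2:18 PM.
The demo ends at 2:18 PM + 30 min = 2:48 PM.
The planning session ends at 2:48 PM + 365 min = 8:53 PM.
The retro starts at 8:53 PM − 415 min = 1:58 PM.
The retro starts at 1:58 PM and the demo starts at 2:18 PM, so the retro is first.

the retro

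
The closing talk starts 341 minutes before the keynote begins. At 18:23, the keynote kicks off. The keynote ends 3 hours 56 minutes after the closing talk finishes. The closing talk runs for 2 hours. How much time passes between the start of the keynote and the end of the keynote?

The closing talk starts at 18:23 − 341 min = 12:42.
The closing talk ends at 12:42 + 120 min = 14:42.
The keynote ends at 14:42 + 236 min = 18:38.
From 18:23 to 18:38 is 15 minutes.

15 minutes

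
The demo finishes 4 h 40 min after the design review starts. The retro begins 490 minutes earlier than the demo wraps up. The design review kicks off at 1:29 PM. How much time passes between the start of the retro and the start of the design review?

3.5 hours

The demo ends at 1:29 PM + 280 min = 6:09 PM.
The retro starts at 6:09 PM − 490 min = 9:59 AM.
From 9:59 AM to 1:29 PM is 3.5 hours.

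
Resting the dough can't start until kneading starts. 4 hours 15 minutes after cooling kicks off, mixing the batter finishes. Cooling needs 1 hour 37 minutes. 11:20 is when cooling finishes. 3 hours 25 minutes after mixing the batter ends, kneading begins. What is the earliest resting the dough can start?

Cooling starts at 11:20 − 97 min = 09:43.
Mixing the batter ends at 09:43 + 255 min = 13:58.
Kneading starts at 13:58 + 205 min = 17:23.
Resting the dough is bounded by kneading, so the earliest it can start is 17:23.

17:23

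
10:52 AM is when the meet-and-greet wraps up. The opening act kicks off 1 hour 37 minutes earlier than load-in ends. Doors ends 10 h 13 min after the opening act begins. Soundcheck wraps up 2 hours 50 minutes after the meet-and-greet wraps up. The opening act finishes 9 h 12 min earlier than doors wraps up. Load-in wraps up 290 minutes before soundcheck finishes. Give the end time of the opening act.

8:16 AM

Soundcheck ends at 10:52 AM + 170 min = 1:42 PM.
Load-in ends at 1:42 PM − 290 min = 8:52 AM.
The opening act starts at 8:52 AM − 97 min = 7:15 AM.
Doors ends at 7:15 AM + 613 min = 5:28 PM.
The opening act ends at 5:28 PM − 552 min = 8:16 AM.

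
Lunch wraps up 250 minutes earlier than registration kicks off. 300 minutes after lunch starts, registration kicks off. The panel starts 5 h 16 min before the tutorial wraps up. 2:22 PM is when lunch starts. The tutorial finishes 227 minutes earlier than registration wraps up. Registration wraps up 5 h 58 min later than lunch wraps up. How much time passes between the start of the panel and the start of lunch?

Registration starts at 2:22 PM + 300 min = 7:22 PM.
Lunch ends at 7:22 PM − 250 min = 3:12 PM.
Registration ends at 3:12 PM + 358 min = 9:10 PM.
The tutorial ends at 9:10 PM − 227 min = 5:23 PM.
The panel starts at 5:23 PM − 316 min = 12:07 PM.
From 12:07 PM to 2:22 PM is 2 hours 15 minutes.

2 hours 15 minutes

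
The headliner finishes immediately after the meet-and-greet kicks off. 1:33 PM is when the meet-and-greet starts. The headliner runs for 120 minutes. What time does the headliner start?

11:33 AM

The headliner ends at 1:33 PM.
The headliner starts at 1:33 PM − 120 min = 11:33 AM.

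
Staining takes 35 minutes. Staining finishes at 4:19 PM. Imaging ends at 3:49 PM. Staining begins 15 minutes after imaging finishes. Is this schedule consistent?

Staining starts at 3:49 PM + 15 min = 4:04 PM.
Staining ends at 4:04 PM + 35 min = 4:39 PM.
But staining is also said to end at 4:19 PM — a 20-minute conflict.

No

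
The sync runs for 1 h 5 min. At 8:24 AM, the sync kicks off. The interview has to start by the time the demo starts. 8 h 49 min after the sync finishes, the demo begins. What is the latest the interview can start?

The sync ends at 8:24 AM + 65 min = 9:29 AM.
The demo starts at 9:29 AM + 529 min = 6:18 PM.
The interview is bounded by the demo, so the latest it can start is 6:18 PM.

6:18 PM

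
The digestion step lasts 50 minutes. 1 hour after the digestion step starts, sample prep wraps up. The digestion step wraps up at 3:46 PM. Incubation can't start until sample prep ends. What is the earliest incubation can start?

The digestion step starts at 3:46 PM − 50 min = 2:56 PM.
Sample prep ends at 2:56 PM + 60 min = 3:56 PM.
Incubation is bounded by sample prep, so the earliest it can start is 3:56 PM.

3:56 PM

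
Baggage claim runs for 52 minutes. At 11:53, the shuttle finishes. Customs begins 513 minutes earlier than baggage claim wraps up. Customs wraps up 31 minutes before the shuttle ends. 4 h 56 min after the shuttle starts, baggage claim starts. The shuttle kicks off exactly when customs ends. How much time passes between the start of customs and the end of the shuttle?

Customs ends at 11:53 − 31 min = 11:22.
So the shuttle starts at 11:22.
Baggage claim starts at 11:22 + 296 min = 16:18.
Baggage claim ends at 16:18 + 52 min = 17:10.
Customs starts at 17:10 − 513 min = 08:37.
From 08:37 to 11:53 is 196 minutes.

196 minutes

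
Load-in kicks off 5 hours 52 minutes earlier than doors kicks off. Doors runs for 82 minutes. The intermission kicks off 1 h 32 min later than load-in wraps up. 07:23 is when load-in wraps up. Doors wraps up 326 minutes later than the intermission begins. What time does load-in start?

07:07

The intermission starts at 07:23 + 92 min = 08:55.
Doors ends at 08:55 + 326 min = 14:21.
Doors starts at 14:21 − 82 min = 12:59.
Load-in starts at 12:59 − 352 min = 07:07.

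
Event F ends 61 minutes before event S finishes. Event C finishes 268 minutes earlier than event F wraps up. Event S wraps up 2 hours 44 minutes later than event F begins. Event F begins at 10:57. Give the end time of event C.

Event S ends at 10:57 + 164 min = 13:41.
Event F ends at 13:41 − 61 min = 12:40.
Event C ends at 12:40 − 268 min = 08:12.

08:12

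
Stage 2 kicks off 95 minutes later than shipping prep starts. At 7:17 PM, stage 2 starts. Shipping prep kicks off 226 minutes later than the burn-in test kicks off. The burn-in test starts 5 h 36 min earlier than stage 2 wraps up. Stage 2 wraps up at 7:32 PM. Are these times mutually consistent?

The burn-in test starts at 7:32 PM − 336 min = 1:56 PM.
Shipping prep starts at 1:56 PM + 226 min = 5:42 PM.
Stage 2 starts at 5:42 PM + 95 min = 7:17 PM.
That matches the stated 7:17 PM, so the schedule is consistent.

Yes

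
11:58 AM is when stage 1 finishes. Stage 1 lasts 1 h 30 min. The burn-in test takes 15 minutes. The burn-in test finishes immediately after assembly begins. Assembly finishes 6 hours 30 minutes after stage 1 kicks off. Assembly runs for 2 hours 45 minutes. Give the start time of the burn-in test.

Stage 1 starts at 11:58 AM − 90 min = 10:28 AM.
Assembly ends at 10:28 AM + 390 min = 4:58 PM.
Assembly starts at 4:58 PM − 165 min = 2:13 PM.
So the burn-in test ends at 2:13 PM.
The burn-in test starts at 2:13 PM − 15 min = 1:58 PM.

1:58 PM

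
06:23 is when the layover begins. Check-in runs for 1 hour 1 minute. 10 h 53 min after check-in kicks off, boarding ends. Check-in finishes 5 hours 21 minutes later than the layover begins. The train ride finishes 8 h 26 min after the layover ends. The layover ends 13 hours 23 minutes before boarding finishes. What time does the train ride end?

16:39

Check-in ends at 06:23 + 321 min = 11:44.
Check-in starts at 11:44 − 61 min = 10:43.
Boarding ends at 10:43 + 653 min = 21:36.
The layover ends at 21:36 − 803 min = 08:13.
The train ride ends at 08:13 + 506 min = 16:39.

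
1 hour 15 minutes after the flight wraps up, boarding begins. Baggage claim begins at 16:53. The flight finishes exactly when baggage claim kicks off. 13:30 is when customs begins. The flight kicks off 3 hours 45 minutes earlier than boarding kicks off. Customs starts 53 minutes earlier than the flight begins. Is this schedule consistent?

The flight ends at 16:53.
Boarding starts at 16:53 + 75 min = 18:08.
The flight starts at 18:08 − 225 min = 14:23.
Customs starts at 14:23 − 53 min = 13:30.
That matches the stated 13:30, so the schedule is consistent.

Yes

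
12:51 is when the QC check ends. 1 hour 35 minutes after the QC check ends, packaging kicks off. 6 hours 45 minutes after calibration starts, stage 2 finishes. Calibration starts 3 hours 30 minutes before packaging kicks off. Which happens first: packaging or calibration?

calibration

Packaging starts at 12:51 + 95 min = 14:26.
Calibration starts at 14:26 − 210 min = 10:56.
Packaging starts at 14:26 and calibration starts at 10:56, so calibration is first.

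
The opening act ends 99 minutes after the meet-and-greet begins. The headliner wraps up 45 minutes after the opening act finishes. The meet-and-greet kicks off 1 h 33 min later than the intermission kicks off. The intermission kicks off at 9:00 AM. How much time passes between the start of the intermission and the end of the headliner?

The meet-and-greet starts at 9:00 AM + 93 min = 10:33 AM.
The opening act ends at 10:33 AM + 99 min = 12:12 PM.
The headliner ends at 12:12 PM + 45 min = 12:57 PM.
From 9:00 AM to 12:57 PM is 3 h 57 min.

3 h 57 min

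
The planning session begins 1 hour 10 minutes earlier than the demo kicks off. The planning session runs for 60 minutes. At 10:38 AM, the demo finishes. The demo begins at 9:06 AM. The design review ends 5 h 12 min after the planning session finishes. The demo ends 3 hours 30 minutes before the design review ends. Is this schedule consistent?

The planning session starts at 9:06 AM − 70 min = 7:56 AM.
The planning session ends at 7:56 AM + 60 min = 8:56 AM.
The design review ends at 8:56 AM + 312 min = 2:08 PM.
The demo ends at 2:08 PM − 210 min = 10:38 AM.
That matches the stated 10:38 AM, so the schedule is consistent.

Yes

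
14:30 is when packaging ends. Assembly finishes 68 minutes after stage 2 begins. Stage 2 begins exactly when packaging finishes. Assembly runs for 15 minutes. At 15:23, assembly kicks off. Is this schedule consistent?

Yes

Stage 2 starts at 14:30.
Assembly ends at 14:30 + 68 min = 15:38.
Assembly starts at 15:38 − 15 min = 15:23.
That matches the stated 15:23, so the schedule is consistent.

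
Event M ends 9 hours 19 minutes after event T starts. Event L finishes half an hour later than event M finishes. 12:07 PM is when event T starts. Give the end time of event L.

9:56 PM

Event M ends at 12:07 PM + 559 min = 9:26 PM.
Event L ends at 9:26 PM + 30 min = 9:56 PM.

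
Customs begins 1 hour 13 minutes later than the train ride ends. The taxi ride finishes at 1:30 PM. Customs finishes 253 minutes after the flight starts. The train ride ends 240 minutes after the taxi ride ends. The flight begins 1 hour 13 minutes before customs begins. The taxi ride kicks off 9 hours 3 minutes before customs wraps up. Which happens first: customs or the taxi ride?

The train ride ends at 1:30 PM + 240 min = 5:30 PM.
Customs starts at 5:30 PM + 73 min = 6:43 PM.
The flight starts at 6:43 PM − 73 min = 5:30 PM.
Customs ends at 5:30 PM + 253 min = 9:43 PM.
The taxi ride starts at 9:43 PM − 543 min = 12:40 PM.
Customs starts at 6:43 PM and the taxi ride starts at 12:40 PM, so the taxi ride is first.

the taxi ride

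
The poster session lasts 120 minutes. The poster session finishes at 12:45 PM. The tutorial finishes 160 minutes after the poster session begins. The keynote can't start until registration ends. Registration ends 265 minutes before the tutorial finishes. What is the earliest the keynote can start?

9:00 AM

The poster session starts at 12:45 PM − 120 min = 10:45 AM.
The tutorial ends at 10:45 AM + 160 min = 1:25 PM.
Registration ends at 1:25 PM − 265 min = 9:00 AM.
The keynote is bounded by registration, so the earliest it can start is 9:00 AM.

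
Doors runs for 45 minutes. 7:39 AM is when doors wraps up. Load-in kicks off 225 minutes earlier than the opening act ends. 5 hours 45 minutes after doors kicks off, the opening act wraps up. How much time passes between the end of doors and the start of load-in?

Doors starts at 7:39 AM − 45 min = 6:54 AM.
The opening act ends at 6:54 AM + 345 min = 12:39 PM.
Load-in starts at 12:39 PM − 225 min = 8:54 AM.
From 7:39 AM to 8:54 AM is 1 hour 15 minutes.

1 hour 15 minutes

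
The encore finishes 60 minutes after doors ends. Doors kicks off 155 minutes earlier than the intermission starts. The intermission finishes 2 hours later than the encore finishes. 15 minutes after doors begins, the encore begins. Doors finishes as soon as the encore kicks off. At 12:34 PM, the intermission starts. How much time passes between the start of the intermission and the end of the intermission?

40 minutes

Doors starts at 12:34 PM − 155 min = 9:59 AM.
The encore starts at 9:59 AM + 15 min = 10:14 AM.
So doors ends at 10:14 AM.
The encore ends at 10:14 AM + 60 min = 11:14 AM.
The intermission ends at 11:14 AM + 120 min = 1:14 PM.
From 12:34 PM to 1:14 PM is 40 minutes.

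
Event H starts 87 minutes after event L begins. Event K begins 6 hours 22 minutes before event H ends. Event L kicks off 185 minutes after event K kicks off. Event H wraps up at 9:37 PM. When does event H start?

7:47 PM

Event K starts at 9:37 PM − 382 min = 3:15 PM.
Event L starts at 3:15 PM + 185 min = 6:20 PM.
Event H starts at 6:20 PM + 87 min = 7:47 PM.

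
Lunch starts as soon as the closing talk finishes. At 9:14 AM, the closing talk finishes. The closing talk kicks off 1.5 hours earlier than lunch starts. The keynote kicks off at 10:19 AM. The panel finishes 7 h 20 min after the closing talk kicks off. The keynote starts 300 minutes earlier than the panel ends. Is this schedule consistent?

Lunch starts at 9:14 AM.
The closing talk starts at 9:14 AM − 90 min = 7:44 AM.
The panel ends at 7:44 AM + 440 min = 3:04 PM.
The keynote starts at 3:04 PM − 300 min = 10:04 AM.
But the keynote is also said to start at 10:19 AM — a 15-minute conflict.

No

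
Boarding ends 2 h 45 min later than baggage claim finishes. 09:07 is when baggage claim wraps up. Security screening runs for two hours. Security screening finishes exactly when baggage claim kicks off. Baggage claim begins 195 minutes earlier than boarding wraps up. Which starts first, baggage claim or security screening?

security screening

Boarding ends at 09:07 + 165 min = 11:52.
Baggage claim starts at 11:52 − 195 min = 08:37.
So security screening ends at 08:37.
Security screening starts at 08:37 − 120 min = 06:37.
Baggage claim starts at 08:37 and security screening starts at 06:37, so security screening is first.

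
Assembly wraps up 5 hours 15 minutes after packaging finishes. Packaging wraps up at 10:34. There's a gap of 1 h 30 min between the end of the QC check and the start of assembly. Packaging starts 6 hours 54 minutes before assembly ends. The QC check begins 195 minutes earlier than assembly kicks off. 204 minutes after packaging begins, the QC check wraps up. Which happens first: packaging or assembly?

packaging

Assembly ends at 10:34 + 315 min = 15:49.
Packaging starts at 15:49 − 414 min = 08:55.
The QC check ends at 08:55 + 204 min = 12:19.
Assembly starts at 12:19 + 90 min = 13:49.
Packaging starts at 08:55 and assembly starts at 13:49, so packaging is first.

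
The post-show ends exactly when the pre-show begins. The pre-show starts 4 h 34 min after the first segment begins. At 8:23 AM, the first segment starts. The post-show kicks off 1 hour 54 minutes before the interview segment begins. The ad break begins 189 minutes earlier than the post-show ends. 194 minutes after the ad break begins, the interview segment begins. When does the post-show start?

The pre-show starts at 8:23 AM + 274 min = 12:57 PM.
So the post-show ends at 12:57 PM.
The ad break starts at 12:57 PM − 189 min = 9:48 AM.
The interview segment starts at 9:48 AM + 194 min = 1:02 PM.
The post-show starts at 1:02 PM − 114 min = 11:08 AM.

11:08 AM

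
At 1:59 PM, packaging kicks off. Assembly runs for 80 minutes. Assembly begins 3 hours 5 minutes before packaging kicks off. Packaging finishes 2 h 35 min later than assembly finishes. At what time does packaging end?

2:49 PM

Assembly starts at 1:59 PM − 185 min = 10:54 AM.
Assembly ends at 10:54 AM + 80 min = 12:14 PM.
Packaging ends at 12:14 PM + 155 min = 2:49 PM.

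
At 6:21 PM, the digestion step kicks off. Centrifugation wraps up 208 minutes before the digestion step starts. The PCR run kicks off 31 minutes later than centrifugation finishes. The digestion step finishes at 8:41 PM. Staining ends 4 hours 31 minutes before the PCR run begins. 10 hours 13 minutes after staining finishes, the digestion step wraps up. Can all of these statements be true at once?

Centrifugation ends at 6:21 PM − 208 min = 2:53 PM.
The PCR run starts at 2:53 PM + 31 min = 3:24 PM.
Staining ends at 3:24 PM − 271 min = 10:53 AM.
The digestion step ends at 10:53 AM + 613 min = 9:06 PM.
But the digestion step is also said to end at 8:41 PM — a 25-minute conflict.

No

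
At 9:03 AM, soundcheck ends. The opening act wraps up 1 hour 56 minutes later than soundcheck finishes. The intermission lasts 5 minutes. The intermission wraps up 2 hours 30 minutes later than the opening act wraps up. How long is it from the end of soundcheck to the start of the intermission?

261 minutes

The opening act ends at 9:03 AM + 116 min = 10:59 AM.
The intermission ends at 10:59 AM + 150 min = 1:29 PM.
The intermission starts at 1:29 PM − 5 min = 1:24 PM.
From 9:03 AM to 1:24 PM is 261 minutes.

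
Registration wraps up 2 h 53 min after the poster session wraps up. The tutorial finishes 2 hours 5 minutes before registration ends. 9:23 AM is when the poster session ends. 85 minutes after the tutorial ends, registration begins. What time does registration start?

11:36 AM

Registration ends at 9:23 AM + 173 min = 12:16 PM.
The tutorial ends at 12:16 PM − 125 min = 10:11 AM.
Registration starts at 10:11 AM + 85 min = 11:36 AM.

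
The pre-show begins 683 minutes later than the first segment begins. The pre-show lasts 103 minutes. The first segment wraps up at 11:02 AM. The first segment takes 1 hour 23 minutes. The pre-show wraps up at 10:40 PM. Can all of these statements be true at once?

The first segment starts at 11:02 AM − 83 min = 9:39 AM.
The pre-show starts at 9:39 AM + 683 min = 9:02 PM.
The pre-show ends at 9:02 PM + 103 min = 10:45 PM.
But the pre-show is also said to end at 10:40 PM — a 5-minute conflict.

No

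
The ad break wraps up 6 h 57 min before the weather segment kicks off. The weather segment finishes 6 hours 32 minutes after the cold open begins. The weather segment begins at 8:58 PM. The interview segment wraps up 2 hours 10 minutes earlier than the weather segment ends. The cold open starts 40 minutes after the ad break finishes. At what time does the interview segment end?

7:03 PM

The ad break ends at 8:58 PM − 417 min = 2:01 PM.
The cold open starts at 2:01 PM + 40 min = 2:41 PM.
The weather segment ends at 2:41 PM + 392 min = 9:13 PM.
The interview segment ends at 9:13 PM − 130 min = 7:03 PM.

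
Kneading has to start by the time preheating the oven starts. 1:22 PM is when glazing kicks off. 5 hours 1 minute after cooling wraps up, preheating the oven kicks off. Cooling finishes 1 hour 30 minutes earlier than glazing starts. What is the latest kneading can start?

Cooling ends at 1:22 PM − 90 min = 11:52 AM.
Preheating the oven starts at 11:52 AM + 301 min = 4:53 PM.
Kneading is bounded by preheating the oven, so the latest it can start is 4:53 PM.

4:53 PM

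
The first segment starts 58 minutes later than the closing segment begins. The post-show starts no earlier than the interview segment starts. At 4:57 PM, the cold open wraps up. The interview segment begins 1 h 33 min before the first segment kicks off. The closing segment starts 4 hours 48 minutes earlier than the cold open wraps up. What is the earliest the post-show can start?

The closing segment starts at 4:57 PM − 288 min = 12:09 PM.
The first segment starts at 12:09 PM + 58 min = 1:07 PM.
The interview segment starts at 1:07 PM − 93 min = 11:34 AM.
The post-show is bounded by the interview segment, so the earliest it can start is 11:34 AM.

11:34 AM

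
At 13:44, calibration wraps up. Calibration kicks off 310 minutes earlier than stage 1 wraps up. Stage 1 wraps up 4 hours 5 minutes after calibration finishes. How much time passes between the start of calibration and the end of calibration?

65 minutes

Stage 1 ends at 13:44 + 245 min = 17:49.
Calibration starts at 17:49 − 310 min = 12:39.
From 12:39 to 13:44 is 65 minutes.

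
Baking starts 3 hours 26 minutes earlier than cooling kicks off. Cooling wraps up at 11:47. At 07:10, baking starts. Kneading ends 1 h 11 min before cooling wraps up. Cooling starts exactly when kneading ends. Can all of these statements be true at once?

Yes

Kneading ends at 11:47 − 71 min = 10:36.
So cooling starts at 10:36.
Baking starts at 10:36 − 206 min = 07:10.
That matches the stated 07:10, so the schedule is consistent.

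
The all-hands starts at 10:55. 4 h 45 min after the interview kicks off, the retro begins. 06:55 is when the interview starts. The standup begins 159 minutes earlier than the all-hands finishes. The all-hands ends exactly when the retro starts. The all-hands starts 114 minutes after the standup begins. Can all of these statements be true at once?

Yes

The retro starts at 06:55 + 285 min = 11:40.
So the all-hands ends at 11:40.
The standup starts at 11:40 − 159 min = 09:01.
The all-hands starts at 09:01 + 114 min = 10:55.
That matches the stated 10:55, so the schedule is consistent.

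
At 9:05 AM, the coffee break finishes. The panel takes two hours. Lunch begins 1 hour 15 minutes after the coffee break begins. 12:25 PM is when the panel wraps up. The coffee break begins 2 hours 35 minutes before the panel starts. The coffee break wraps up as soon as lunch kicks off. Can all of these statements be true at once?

Yes

The panel starts at 12:25 PM − 120 min = 10:25 AM.
The coffee break starts at 10:25 AM − 155 min = 7:50 AM.
Lunch starts at 7:50 AM + 75 min = 9:05 AM.
So the coffee break ends at 9:05 AM.
That matches the stated 9:05 AM, so the schedule is consistent.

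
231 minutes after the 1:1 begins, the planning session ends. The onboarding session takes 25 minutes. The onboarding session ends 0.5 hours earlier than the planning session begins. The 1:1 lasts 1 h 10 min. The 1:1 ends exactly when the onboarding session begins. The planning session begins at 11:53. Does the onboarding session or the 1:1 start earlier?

The onboarding session ends at 11:53 − 30 min = 11:23.
The onboarding session starts at 11:23 − 25 min = 10:58.
So the 1:1 ends at 10:58.
The 1:1 starts at 10:58 − 70 min = 09:48.
The onboarding session starts at 10:58 and the 1:1 starts at 09:48, so the 1:1 is first.

the 1:1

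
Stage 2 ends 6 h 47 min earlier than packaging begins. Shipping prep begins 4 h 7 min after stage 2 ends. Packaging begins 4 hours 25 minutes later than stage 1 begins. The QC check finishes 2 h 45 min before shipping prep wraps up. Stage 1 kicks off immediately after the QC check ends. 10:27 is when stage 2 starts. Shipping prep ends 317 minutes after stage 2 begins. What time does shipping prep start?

14:44

Shipping prep ends at 10:27 + 317 min = 15:44.
The QC check ends at 15:44 − 165 min = 12:59.
So stage 1 starts at 12:59.
Packaging starts at 12:59 + 265 min = 17:24.
Stage 2 ends at 17:24 − 407 min = 10:37.
Shipping prep starts at 10:37 + 247 min = 14:44.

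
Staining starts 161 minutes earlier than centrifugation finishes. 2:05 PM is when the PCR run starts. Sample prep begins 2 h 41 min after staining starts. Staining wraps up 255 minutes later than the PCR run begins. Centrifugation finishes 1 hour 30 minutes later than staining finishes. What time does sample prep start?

Staining ends at 2:05 PM + 255 min = 6:20 PM.
Centrifugation ends at 6:20 PM + 90 min = 7:50 PM.
Staining starts at 7:50 PM − 161 min = 5:09 PM.
Sample prep starts at 5:09 PM + 161 min = 7:50 PM.

7:50 PM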